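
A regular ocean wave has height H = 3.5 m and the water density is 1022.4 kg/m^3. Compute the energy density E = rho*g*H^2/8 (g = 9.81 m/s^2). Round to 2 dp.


E = (1/8) * rho * g * H^2
E = (1/8) * 1022.4 * 9.81 * 3.5^2
E = 0.125 * 1022.4 * 9.81 * 12.2500
E = 15358.05 J/m^2

15358.05


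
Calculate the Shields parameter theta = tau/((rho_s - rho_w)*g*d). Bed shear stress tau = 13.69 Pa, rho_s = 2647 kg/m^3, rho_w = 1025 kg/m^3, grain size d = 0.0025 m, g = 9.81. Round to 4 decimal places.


theta = tau / ((rho_s - rho_w) * g * d)
rho_s - rho_w = 2647 - 1025 = 1622
Denominator = 1622 * 9.81 * 0.0025 = 39.779550
theta = 13.69 / 39.779550
theta = 0.3441

0.3441


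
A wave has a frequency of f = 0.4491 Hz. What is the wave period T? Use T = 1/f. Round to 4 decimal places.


T = 1 / f
T = 1 / 0.4491
T = 2.2267 s

2.2267


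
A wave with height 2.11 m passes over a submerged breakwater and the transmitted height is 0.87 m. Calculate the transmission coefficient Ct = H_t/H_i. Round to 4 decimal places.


Ct = H_t / H_i
Ct = 0.87 / 2.11
Ct = 0.4123

0.4123


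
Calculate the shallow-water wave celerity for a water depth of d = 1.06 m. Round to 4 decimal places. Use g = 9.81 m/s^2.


Using the shallow-water approximation:
C = sqrt(g * d) = sqrt(9.81 * 1.06)
C = sqrt(10.3986)
C = 3.2247 m/s

3.2247


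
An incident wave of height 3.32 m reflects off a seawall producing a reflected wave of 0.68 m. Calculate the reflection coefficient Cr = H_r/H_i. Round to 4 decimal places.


Cr = H_r / H_i
Cr = 0.68 / 3.32
Cr = 0.2048

0.2048


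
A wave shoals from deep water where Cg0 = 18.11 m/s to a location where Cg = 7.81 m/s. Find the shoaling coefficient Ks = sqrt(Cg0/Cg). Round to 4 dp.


Ks = sqrt(Cg0 / Cg)
Ks = sqrt(18.11 / 7.81)
Ks = sqrt(2.3188)
Ks = 1.5228

1.5228


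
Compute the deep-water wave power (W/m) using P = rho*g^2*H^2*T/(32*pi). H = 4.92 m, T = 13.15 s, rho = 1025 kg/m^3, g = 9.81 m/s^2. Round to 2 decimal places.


P = rho * g^2 * H^2 * T / (32 * pi)
P = 1025 * 9.81^2 * 4.92^2 * 13.15 / (32 * pi)
P = 1025 * 96.2361 * 24.2064 * 13.15 / 100.53096
P = 312333.08 W/m

312333.08


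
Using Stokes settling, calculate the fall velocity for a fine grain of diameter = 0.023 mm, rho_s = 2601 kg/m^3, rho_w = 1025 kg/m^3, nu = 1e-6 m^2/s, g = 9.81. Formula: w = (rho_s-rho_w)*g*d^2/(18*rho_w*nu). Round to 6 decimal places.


w = (rho_s - rho_w) * g * d^2 / (18 * rho_w * nu)
d = 0.023 mm = 0.000023 m
rho_s - rho_w = 2601 - 1025 = 1576
Numerator = 1576 * 9.81 * (0.000023)^2 = 0.000008178636
Denominator = 18 * 1025 * 1e-6 = 0.018450
w = 0.000443 m/s

0.000443


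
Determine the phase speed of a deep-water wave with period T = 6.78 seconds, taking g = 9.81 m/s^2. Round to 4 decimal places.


We use the deep-water celerity formula:
C = g * T / (2 * pi)
C = 9.81 * 6.78 / (2 * 3.14159...)
C = 66.511800 / 6.283185
C = 10.5857 m/s

10.5857


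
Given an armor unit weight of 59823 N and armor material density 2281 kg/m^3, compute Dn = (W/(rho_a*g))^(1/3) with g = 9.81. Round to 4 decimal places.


V = W / (rho_a * g)
V = 59823 / (2281 * 9.81)
V = 59823 / 22376.61
V = 2.673461 m^3
Dn = V^(1/3) = 2.673461^(1/3)
Dn = 1.3879 m

1.3879


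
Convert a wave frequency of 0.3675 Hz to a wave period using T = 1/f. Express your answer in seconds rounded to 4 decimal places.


T = 1 / f
T = 1 / 0.3675
T = 2.7211 s

2.7211


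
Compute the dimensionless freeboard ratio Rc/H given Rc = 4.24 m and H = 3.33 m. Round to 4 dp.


Relative freeboard = Rc / H
= 4.24 / 3.33
= 1.2733

1.2733


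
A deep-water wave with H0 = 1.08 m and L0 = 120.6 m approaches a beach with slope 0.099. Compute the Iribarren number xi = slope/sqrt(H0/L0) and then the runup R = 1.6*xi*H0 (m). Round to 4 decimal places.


xi = slope / sqrt(H0/L0)
H0/L0 = 1.08/120.6 = 0.008955
sqrt(0.008955) = 0.094632
xi = 0.099 / 0.094632 = 1.046157
R = 1.6 * xi * H0 = 1.6 * 1.046157 * 1.08
R = 1.8078 m

1.8078


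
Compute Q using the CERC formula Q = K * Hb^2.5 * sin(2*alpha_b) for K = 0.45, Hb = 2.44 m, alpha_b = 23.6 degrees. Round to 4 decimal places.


Q = K * Hb^2.5 * sin(2 * alpha_b)
Hb^2.5 = 2.44^2.5 = 9.299820
sin(2 * 23.6) = sin(47.2) = 0.733730
Q = 0.45 * 9.299820 * 0.733730
Q = 3.0706 m^3/s

3.0706


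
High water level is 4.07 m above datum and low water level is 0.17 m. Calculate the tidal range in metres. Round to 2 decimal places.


Tidal range = High water - Low water
Tidal range = 4.07 - (0.17)
Tidal range = 3.90 m

3.90


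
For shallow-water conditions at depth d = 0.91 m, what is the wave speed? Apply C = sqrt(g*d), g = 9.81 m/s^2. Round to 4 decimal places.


Using the shallow-water approximation:
C = sqrt(g * d) = sqrt(9.81 * 0.91)
C = sqrt(8.9271)
C = 2.9878 m/s

2.9878


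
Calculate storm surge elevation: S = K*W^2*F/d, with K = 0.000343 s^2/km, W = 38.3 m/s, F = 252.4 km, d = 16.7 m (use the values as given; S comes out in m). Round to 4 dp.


S = K * W^2 * F / d
W^2 = 38.3^2 = 1466.89
S = 0.000343 * 1466.89 * 252.4 / 16.7
Numerator = 0.000343 * 1466.89 * 252.4 = 126.993361
S = 126.993361 / 16.7 = 7.6044 m

7.6044


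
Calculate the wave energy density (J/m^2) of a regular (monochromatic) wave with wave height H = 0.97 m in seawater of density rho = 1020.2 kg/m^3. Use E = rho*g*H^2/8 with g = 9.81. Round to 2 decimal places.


E = (1/8) * rho * g * H^2
E = (1/8) * 1020.2 * 9.81 * 0.97^2
E = 0.125 * 1020.2 * 9.81 * 0.9409
E = 1177.08 J/m^2

1177.08


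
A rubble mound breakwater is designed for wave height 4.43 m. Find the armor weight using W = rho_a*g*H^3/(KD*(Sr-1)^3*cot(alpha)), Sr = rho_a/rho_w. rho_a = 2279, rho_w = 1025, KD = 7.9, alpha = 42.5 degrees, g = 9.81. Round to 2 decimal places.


Sr = rho_a / rho_w = 2279 / 1025 = 2.223415
(Sr - 1) = 1.223415
(Sr - 1)^3 = 1.831138
cot(42.5) = 1 / tan(42.5) = 1 / 0.916331 = 1.091309
Numerator = 2279 * 9.81 * 4.43^3 = 1943678.8602
Denominator = 7.9 * 1.831138 * 1.091309 = 15.786856
W = 1943678.8602 / 15.786856
W = 123120.07 N

123120.07


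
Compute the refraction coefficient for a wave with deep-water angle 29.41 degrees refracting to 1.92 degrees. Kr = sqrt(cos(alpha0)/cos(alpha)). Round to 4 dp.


Kr = sqrt(cos(alpha0) / cos(alpha))
cos(29.41) = 0.871128
cos(1.92) = 0.999439
Kr = sqrt(0.871128 / 0.999439)
Kr = sqrt(0.871617)
Kr = 0.9336

0.9336


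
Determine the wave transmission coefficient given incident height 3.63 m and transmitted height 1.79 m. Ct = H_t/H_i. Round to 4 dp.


Ct = H_t / H_i
Ct = 1.79 / 3.63
Ct = 0.4931

0.4931


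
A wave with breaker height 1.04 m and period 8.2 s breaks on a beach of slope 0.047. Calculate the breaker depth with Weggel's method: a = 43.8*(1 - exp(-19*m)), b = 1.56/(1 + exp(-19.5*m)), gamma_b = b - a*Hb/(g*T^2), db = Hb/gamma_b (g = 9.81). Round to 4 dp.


a = 43.8 * (1 - exp(-19 * m))
exp(-19 * 0.047) = exp(-0.8930) = 0.409426
a = 43.8 * (1 - 0.409426) = 25.867157
b = 1.56 / (1 + exp(-19.5 * m))
exp(-19.5 * 0.047) = exp(-0.9165) = 0.399916
b = 1.56 / (1 + 0.399916) = 1.114352
Hb / (g * T^2) = 1.04 / (9.81 * 8.2^2) = 1.04 / 659.6244 = 0.00157665
gamma_b = b - a * Hb/(g*T^2) = 1.114352 - 25.867157 * 0.00157665 = 1.073569
db = Hb / gamma_b = 1.04 / 1.073569
db = 0.9687 m

0.9687


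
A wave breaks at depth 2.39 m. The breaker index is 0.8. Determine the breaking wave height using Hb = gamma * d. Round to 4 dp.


Hb = gamma * d
Hb = 0.8 * 2.39
Hb = 1.9120 m

1.9120


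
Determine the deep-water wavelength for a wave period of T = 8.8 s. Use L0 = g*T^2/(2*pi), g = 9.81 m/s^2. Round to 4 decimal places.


L0 = g * T^2 / (2 * pi)
L0 = 9.81 * 8.8^2 / (2 * pi)
L0 = 9.81 * 77.4400 / 6.28319
L0 = 759.6864 / 6.28319
L0 = 120.9078 m

120.9078


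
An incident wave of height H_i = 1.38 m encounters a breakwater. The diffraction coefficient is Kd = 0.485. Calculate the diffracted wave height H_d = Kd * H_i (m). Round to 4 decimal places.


H_d = Kd * H_i
H_d = 0.485 * 1.38
H_d = 0.6693 m

0.6693


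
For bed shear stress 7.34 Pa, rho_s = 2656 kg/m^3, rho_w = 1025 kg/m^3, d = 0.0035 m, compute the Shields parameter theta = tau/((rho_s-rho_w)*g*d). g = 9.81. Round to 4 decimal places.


theta = tau / ((rho_s - rho_w) * g * d)
rho_s - rho_w = 2656 - 1025 = 1631
Denominator = 1631 * 9.81 * 0.0035 = 56.000385
theta = 7.34 / 56.000385
theta = 0.1311

0.1311


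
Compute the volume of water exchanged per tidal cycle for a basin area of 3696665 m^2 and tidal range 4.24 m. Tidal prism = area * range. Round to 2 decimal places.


Tidal prism = Area * Tidal range
P = 3696665 * 4.24
P = 15673859.60 m^3

15673859.60


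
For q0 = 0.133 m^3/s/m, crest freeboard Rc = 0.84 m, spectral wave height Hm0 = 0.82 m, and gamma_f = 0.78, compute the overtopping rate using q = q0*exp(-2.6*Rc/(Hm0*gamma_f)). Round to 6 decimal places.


q = q0 * exp(-2.6 * Rc / (Hm0 * gamma_f))
Exponent = -2.6 * 0.84 / (0.82 * 0.78)
= -2.6 * 0.84 / 0.6396
= -3.414634
exp(-3.414634) = 0.032888
q = 0.133 * 0.032888
q = 0.004374 m^3/s/m

0.004374


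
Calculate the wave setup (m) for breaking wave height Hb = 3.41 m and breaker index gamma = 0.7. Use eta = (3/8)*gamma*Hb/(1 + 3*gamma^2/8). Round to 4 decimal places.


eta = (3/8) * gamma * Hb / (1 + 3*gamma^2/8)
Numerator = (3/8) * 0.7 * 3.41 = 0.895125
Denominator = 1 + 3*0.7^2/8 = 1 + 0.183750 = 1.183750
eta = 0.895125 / 1.183750
eta = 0.7562 m

0.7562


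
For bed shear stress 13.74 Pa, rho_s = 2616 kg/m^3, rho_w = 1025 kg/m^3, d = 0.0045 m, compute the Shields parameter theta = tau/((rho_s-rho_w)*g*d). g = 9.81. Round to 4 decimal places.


theta = tau / ((rho_s - rho_w) * g * d)
rho_s - rho_w = 2616 - 1025 = 1591
Denominator = 1591 * 9.81 * 0.0045 = 70.234695
theta = 13.74 / 70.234695
theta = 0.1956

0.1956


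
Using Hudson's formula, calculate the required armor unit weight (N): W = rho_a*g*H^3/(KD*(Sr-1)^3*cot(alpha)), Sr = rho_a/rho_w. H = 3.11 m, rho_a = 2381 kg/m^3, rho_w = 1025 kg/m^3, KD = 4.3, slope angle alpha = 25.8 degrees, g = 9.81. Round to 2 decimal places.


Sr = rho_a / rho_w = 2381 / 1025 = 2.322927
(Sr - 1) = 1.322927
(Sr - 1)^3 = 2.315301
cot(25.8) = 1 / tan(25.8) = 1 / 0.483419 = 2.068599
Numerator = 2381 * 9.81 * 3.11^3 = 702602.3044
Denominator = 4.3 * 2.315301 * 2.068599 = 20.594550
W = 702602.3044 / 20.594550
W = 34115.93 N

34115.93


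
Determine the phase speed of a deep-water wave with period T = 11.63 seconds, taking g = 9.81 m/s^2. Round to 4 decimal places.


We use the deep-water celerity formula:
C = g * T / (2 * pi)
C = 9.81 * 11.63 / (2 * 3.14159...)
C = 114.090300 / 6.283185
C = 18.1580 m/s

18.1580


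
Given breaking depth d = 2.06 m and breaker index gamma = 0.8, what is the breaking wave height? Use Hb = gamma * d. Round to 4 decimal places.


Hb = gamma * d
Hb = 0.8 * 2.06
Hb = 1.6480 m

1.6480


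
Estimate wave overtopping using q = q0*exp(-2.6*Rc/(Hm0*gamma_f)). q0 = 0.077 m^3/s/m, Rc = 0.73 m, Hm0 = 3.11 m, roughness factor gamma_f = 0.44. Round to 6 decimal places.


q = q0 * exp(-2.6 * Rc / (Hm0 * gamma_f))
Exponent = -2.6 * 0.73 / (3.11 * 0.44)
= -2.6 * 0.73 / 1.3684
= -1.387021
exp(-1.387021) = 0.249818
q = 0.077 * 0.249818
q = 0.019236 m^3/s/m

0.019236


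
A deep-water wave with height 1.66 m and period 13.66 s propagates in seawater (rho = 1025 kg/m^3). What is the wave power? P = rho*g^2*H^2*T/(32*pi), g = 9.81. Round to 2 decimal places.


P = rho * g^2 * H^2 * T / (32 * pi)
P = 1025 * 9.81^2 * 1.66^2 * 13.66 / (32 * pi)
P = 1025 * 96.2361 * 2.7556 * 13.66 / 100.53096
P = 36934.22 W/m

36934.22


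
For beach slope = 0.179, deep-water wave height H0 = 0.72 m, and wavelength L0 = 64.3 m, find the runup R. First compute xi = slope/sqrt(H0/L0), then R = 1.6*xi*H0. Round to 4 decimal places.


xi = slope / sqrt(H0/L0)
H0/L0 = 0.72/64.3 = 0.011198
sqrt(0.011198) = 0.105818
xi = 0.179 / 0.105818 = 1.691579
R = 1.6 * xi * H0 = 1.6 * 1.691579 * 0.72
R = 1.9487 m

1.9487


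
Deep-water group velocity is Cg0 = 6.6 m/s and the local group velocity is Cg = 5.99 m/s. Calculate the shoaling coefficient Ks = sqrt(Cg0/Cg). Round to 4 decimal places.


Ks = sqrt(Cg0 / Cg)
Ks = sqrt(6.6 / 5.99)
Ks = sqrt(1.1018)
Ks = 1.0497

1.0497


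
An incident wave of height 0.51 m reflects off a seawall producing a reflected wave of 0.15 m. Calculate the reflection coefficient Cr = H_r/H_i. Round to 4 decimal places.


Cr = H_r / H_i
Cr = 0.15 / 0.51
Cr = 0.2941

0.2941


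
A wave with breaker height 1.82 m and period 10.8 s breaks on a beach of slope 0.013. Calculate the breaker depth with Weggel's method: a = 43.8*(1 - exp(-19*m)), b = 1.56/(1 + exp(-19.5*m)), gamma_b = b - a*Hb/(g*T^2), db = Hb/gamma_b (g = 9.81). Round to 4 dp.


a = 43.8 * (1 - exp(-19 * m))
exp(-19 * 0.013) = exp(-0.2470) = 0.781141
a = 43.8 * (1 - 0.781141) = 9.586038
b = 1.56 / (1 + exp(-19.5 * m))
exp(-19.5 * 0.013) = exp(-0.2535) = 0.776080
b = 1.56 / (1 + 0.776080) = 0.878339
Hb / (g * T^2) = 1.82 / (9.81 * 10.8^2) = 1.82 / 1144.2384 = 0.00159058
gamma_b = b - a * Hb/(g*T^2) = 0.878339 - 9.586038 * 0.00159058 = 0.863092
db = Hb / gamma_b = 1.82 / 0.863092
db = 2.1087 m

2.1087


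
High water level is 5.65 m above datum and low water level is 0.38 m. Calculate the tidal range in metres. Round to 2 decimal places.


Tidal range = High water - Low water
Tidal range = 5.65 - (0.38)
Tidal range = 5.27 m

5.27


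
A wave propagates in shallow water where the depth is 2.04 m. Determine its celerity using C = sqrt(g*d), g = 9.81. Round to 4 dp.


Using the shallow-water approximation:
C = sqrt(g * d) = sqrt(9.81 * 2.04)
C = sqrt(20.0124)
C = 4.4735 m/s

4.4735


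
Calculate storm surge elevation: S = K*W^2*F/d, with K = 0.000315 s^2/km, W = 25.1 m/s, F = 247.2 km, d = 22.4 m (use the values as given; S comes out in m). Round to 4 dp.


S = K * W^2 * F / d
W^2 = 25.1^2 = 630.01
S = 0.000315 * 630.01 * 247.2 / 22.4
Numerator = 0.000315 * 630.01 * 247.2 = 49.057619
S = 49.057619 / 22.4 = 2.1901 m

2.1901


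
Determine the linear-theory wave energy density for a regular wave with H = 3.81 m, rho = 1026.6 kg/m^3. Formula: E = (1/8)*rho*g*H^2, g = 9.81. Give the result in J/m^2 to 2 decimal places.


E = (1/8) * rho * g * H^2
E = (1/8) * 1026.6 * 9.81 * 3.81^2
E = 0.125 * 1026.6 * 9.81 * 14.5161
E = 18273.86 J/m^2

18273.86


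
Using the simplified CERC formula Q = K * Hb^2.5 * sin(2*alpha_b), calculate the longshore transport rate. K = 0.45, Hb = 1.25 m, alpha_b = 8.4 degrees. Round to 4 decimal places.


Q = K * Hb^2.5 * sin(2 * alpha_b)
Hb^2.5 = 1.25^2.5 = 1.746928
sin(2 * 8.4) = sin(16.8) = 0.289032
Q = 0.45 * 1.746928 * 0.289032
Q = 0.2272 m^3/s

0.2272


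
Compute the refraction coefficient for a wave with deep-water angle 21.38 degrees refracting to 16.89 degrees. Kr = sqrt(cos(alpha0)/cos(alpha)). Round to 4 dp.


Kr = sqrt(cos(alpha0) / cos(alpha))
cos(21.38) = 0.931183
cos(16.89) = 0.956864
Kr = sqrt(0.931183 / 0.956864)
Kr = sqrt(0.973161)
Kr = 0.9865

0.9865


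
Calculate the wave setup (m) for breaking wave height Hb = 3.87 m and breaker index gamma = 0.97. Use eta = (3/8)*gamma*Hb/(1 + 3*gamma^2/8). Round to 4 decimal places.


eta = (3/8) * gamma * Hb / (1 + 3*gamma^2/8)
Numerator = (3/8) * 0.97 * 3.87 = 1.407713
Denominator = 1 + 3*0.97^2/8 = 1 + 0.352838 = 1.352838
eta = 1.407713 / 1.352838
eta = 1.0406 m

1.0406


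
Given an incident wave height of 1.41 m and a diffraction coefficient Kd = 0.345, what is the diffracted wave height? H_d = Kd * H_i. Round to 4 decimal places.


H_d = Kd * H_i
H_d = 0.345 * 1.41
H_d = 0.4865 m

0.4865


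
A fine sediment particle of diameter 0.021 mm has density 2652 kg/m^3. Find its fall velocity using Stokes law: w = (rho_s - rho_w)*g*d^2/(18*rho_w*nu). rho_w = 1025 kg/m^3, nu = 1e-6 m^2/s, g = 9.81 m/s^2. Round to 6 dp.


w = (rho_s - rho_w) * g * d^2 / (18 * rho_w * nu)
d = 0.021 mm = 0.000021 m
rho_s - rho_w = 2652 - 1025 = 1627
Numerator = 1627 * 9.81 * (0.000021)^2 = 0.000007038744
Denominator = 18 * 1025 * 1e-6 = 0.018450
w = 0.000382 m/s

0.000382


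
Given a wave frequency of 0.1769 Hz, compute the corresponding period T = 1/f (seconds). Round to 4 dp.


T = 1 / f
T = 1 / 0.1769
T = 5.6529 s

5.6529


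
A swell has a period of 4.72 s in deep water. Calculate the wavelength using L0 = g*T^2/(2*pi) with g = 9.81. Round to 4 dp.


L0 = g * T^2 / (2 * pi)
L0 = 9.81 * 4.72^2 / (2 * pi)
L0 = 9.81 * 22.2784 / 6.28319
L0 = 218.5511 / 6.28319
L0 = 34.7835 m

34.7835


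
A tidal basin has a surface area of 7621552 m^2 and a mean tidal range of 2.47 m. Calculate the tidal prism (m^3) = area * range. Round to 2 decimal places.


Tidal prism = Area * Tidal range
P = 7621552 * 2.47
P = 18825233.44 m^3

18825233.44


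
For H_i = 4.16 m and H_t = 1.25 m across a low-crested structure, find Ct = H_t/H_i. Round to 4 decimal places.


Ct = H_t / H_i
Ct = 1.25 / 4.16
Ct = 0.3005

0.3005


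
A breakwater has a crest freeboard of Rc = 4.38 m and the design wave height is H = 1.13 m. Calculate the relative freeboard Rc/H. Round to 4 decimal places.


Relative freeboard = Rc / H
= 4.38 / 1.13
= 3.8761

3.8761


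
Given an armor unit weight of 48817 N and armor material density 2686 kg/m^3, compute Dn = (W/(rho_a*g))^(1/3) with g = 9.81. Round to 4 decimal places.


V = W / (rho_a * g)
V = 48817 / (2686 * 9.81)
V = 48817 / 26349.66
V = 1.852661 m^3
Dn = V^(1/3) = 1.852661^(1/3)
Dn = 1.2282 m

1.2282


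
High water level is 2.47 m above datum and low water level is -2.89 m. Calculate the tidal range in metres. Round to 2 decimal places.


Tidal range = High water - Low water
Tidal range = 2.47 - (-2.89)
Tidal range = 5.36 m

5.36


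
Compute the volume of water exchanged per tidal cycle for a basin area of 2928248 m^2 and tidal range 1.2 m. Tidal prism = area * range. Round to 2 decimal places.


Tidal prism = Area * Tidal range
P = 2928248 * 1.2
P = 3513897.60 m^3

3513897.60


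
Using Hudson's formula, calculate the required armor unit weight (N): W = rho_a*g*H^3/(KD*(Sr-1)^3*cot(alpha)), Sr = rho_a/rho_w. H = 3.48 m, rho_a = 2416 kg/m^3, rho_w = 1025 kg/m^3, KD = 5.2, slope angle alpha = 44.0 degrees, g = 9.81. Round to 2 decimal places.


Sr = rho_a / rho_w = 2416 / 1025 = 2.357073
(Sr - 1) = 1.357073
(Sr - 1)^3 = 2.499251
cot(44.0) = 1 / tan(44.0) = 1 / 0.965689 = 1.035530
Numerator = 2416 * 9.81 * 3.48^3 = 998857.8088
Denominator = 5.2 * 2.499251 * 1.035530 = 13.457858
W = 998857.8088 / 13.457858
W = 74221.16 N

74221.16


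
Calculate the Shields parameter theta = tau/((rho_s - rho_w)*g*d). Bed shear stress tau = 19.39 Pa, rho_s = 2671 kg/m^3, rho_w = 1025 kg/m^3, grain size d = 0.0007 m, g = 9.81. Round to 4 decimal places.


theta = tau / ((rho_s - rho_w) * g * d)
rho_s - rho_w = 2671 - 1025 = 1646
Denominator = 1646 * 9.81 * 0.0007 = 11.303082
theta = 19.39 / 11.303082
theta = 1.7155

1.7155


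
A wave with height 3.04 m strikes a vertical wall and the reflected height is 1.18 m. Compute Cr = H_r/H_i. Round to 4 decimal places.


Cr = H_r / H_i
Cr = 1.18 / 3.04
Cr = 0.3882

0.3882


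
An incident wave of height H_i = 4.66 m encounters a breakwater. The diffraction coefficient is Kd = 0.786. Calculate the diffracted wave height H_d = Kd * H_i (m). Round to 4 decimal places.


H_d = Kd * H_i
H_d = 0.786 * 4.66
H_d = 3.6628 m

3.6628


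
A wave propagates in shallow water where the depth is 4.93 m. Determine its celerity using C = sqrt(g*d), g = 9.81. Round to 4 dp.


Using the shallow-water approximation:
C = sqrt(g * d) = sqrt(9.81 * 4.93)
C = sqrt(48.3633)
C = 6.9544 m/s

6.9544


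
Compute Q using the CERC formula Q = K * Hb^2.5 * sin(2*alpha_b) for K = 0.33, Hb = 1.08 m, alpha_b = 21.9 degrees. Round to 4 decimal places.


Q = K * Hb^2.5 * sin(2 * alpha_b)
Hb^2.5 = 1.08^2.5 = 1.212158
sin(2 * 21.9) = sin(43.8) = 0.692143
Q = 0.33 * 1.212158 * 0.692143
Q = 0.2769 m^3/s

0.2769


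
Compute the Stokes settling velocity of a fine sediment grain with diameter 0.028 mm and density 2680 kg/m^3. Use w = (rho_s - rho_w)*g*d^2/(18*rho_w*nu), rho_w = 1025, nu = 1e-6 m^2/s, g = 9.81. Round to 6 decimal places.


w = (rho_s - rho_w) * g * d^2 / (18 * rho_w * nu)
d = 0.028 mm = 0.000028 m
rho_s - rho_w = 2680 - 1025 = 1655
Numerator = 1655 * 9.81 * (0.000028)^2 = 0.000012728671
Denominator = 18 * 1025 * 1e-6 = 0.018450
w = 0.000690 m/s

0.000690


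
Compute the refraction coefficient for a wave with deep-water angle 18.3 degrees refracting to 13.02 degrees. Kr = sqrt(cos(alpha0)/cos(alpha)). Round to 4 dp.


Kr = sqrt(cos(alpha0) / cos(alpha))
cos(18.3) = 0.949425
cos(13.02) = 0.974291
Kr = sqrt(0.949425 / 0.974291)
Kr = sqrt(0.974478)
Kr = 0.9872

0.9872


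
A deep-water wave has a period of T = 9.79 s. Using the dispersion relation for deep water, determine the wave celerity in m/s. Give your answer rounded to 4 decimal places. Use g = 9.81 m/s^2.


We use the deep-water celerity formula:
C = g * T / (2 * pi)
C = 9.81 * 9.79 / (2 * 3.14159...)
C = 96.039900 / 6.283185
C = 15.2852 m/s

15.2852


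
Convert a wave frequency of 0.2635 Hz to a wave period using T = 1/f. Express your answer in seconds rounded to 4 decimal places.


T = 1 / f
T = 1 / 0.2635
T = 3.7951 s

3.7951


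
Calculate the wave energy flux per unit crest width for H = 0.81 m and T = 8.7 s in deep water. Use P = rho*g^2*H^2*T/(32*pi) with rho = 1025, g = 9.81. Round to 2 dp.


P = rho * g^2 * H^2 * T / (32 * pi)
P = 1025 * 9.81^2 * 0.81^2 * 8.7 / (32 * pi)
P = 1025 * 96.2361 * 0.6561 * 8.7 / 100.53096
P = 5600.82 W/m

5600.82


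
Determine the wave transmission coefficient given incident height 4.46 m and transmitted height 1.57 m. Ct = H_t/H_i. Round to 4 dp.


Ct = H_t / H_i
Ct = 1.57 / 4.46
Ct = 0.3520

0.3520


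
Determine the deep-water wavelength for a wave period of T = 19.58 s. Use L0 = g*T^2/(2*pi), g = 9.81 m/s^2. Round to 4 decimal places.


L0 = g * T^2 / (2 * pi)
L0 = 9.81 * 19.58^2 / (2 * pi)
L0 = 9.81 * 383.3764 / 6.28319
L0 = 3760.9225 / 6.28319
L0 = 598.5694 m

598.5694


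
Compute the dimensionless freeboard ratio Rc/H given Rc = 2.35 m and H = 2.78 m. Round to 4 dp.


Relative freeboard = Rc / H
= 2.35 / 2.78
= 0.8453

0.8453


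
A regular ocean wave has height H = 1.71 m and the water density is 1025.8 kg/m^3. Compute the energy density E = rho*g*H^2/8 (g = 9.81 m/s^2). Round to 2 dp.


E = (1/8) * rho * g * H^2
E = (1/8) * 1025.8 * 9.81 * 1.71^2
E = 0.125 * 1025.8 * 9.81 * 2.9241
E = 3678.19 J/m^2

3678.19


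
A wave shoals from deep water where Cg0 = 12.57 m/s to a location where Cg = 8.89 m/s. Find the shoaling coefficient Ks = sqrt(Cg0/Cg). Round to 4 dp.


Ks = sqrt(Cg0 / Cg)
Ks = sqrt(12.57 / 8.89)
Ks = sqrt(1.4139)
Ks = 1.1891

1.1891


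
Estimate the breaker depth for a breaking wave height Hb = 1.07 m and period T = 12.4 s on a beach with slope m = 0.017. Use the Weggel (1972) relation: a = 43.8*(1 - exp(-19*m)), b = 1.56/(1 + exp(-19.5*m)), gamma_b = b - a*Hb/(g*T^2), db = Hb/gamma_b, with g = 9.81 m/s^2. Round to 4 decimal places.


a = 43.8 * (1 - exp(-19 * m))
exp(-19 * 0.017) = exp(-0.3230) = 0.723974
a = 43.8 * (1 - 0.723974) = 12.089945
b = 1.56 / (1 + exp(-19.5 * m))
exp(-19.5 * 0.017) = exp(-0.3315) = 0.717846
b = 1.56 / (1 + 0.717846) = 0.908114
Hb / (g * T^2) = 1.07 / (9.81 * 12.4^2) = 1.07 / 1508.3856 = 0.00070937
gamma_b = b - a * Hb/(g*T^2) = 0.908114 - 12.089945 * 0.00070937 = 0.899538
db = Hb / gamma_b = 1.07 / 0.899538
db = 1.1895 m

1.1895


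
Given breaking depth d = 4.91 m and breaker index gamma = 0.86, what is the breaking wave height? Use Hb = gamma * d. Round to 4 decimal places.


Hb = gamma * d
Hb = 0.86 * 4.91
Hb = 4.2226 m

4.2226


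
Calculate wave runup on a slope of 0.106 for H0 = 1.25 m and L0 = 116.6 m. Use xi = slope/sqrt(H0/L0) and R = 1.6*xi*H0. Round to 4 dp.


xi = slope / sqrt(H0/L0)
H0/L0 = 1.25/116.6 = 0.010720
sqrt(0.010720) = 0.103539
xi = 0.106 / 0.103539 = 1.023765
R = 1.6 * xi * H0 = 1.6 * 1.023765 * 1.25
R = 2.0475 m

2.0475


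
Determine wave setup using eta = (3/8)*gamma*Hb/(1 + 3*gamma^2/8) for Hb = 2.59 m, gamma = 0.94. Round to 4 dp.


eta = (3/8) * gamma * Hb / (1 + 3*gamma^2/8)
Numerator = (3/8) * 0.94 * 2.59 = 0.912975
Denominator = 1 + 3*0.94^2/8 = 1 + 0.331350 = 1.331350
eta = 0.912975 / 1.331350
eta = 0.6858 m

0.6858


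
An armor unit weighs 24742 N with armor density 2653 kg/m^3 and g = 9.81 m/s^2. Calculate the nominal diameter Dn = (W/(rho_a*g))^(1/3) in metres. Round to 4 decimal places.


V = W / (rho_a * g)
V = 24742 / (2653 * 9.81)
V = 24742 / 26025.93
V = 0.950667 m^3
Dn = V^(1/3) = 0.950667^(1/3)
Dn = 0.9833 m

0.9833


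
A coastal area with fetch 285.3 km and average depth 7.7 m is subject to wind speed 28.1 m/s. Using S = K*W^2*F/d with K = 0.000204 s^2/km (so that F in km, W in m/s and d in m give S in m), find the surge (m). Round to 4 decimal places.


S = K * W^2 * F / d
W^2 = 28.1^2 = 789.61
S = 0.000204 * 789.61 * 285.3 / 7.7
Numerator = 0.000204 * 789.61 * 285.3 = 45.956250
S = 45.956250 / 7.7 = 5.9683 m

5.9683


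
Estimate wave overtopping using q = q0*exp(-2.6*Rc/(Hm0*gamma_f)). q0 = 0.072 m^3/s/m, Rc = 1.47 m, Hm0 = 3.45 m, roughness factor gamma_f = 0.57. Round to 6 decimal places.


q = q0 * exp(-2.6 * Rc / (Hm0 * gamma_f))
Exponent = -2.6 * 1.47 / (3.45 * 0.57)
= -2.6 * 1.47 / 1.9665
= -1.943555
exp(-1.943555) = 0.143194
q = 0.072 * 0.143194
q = 0.010310 m^3/s/m

0.010310


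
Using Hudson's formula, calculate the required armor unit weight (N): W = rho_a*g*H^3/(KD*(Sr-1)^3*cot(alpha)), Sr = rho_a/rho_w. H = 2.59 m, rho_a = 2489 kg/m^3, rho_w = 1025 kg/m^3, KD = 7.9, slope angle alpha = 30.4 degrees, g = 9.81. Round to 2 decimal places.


Sr = rho_a / rho_w = 2489 / 1025 = 2.428293
(Sr - 1) = 1.428293
(Sr - 1)^3 = 2.913746
cot(30.4) = 1 / tan(30.4) = 1 / 0.586697 = 1.704459
Numerator = 2489 * 9.81 * 2.59^3 = 424222.0089
Denominator = 7.9 * 2.913746 * 1.704459 = 39.234237
W = 424222.0089 / 39.234237
W = 10812.55 N

10812.55


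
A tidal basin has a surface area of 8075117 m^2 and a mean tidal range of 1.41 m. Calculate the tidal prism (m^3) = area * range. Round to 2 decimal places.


Tidal prism = Area * Tidal range
P = 8075117 * 1.41
P = 11385914.97 m^3

11385914.97


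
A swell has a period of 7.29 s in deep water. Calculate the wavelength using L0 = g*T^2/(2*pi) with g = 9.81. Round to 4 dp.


L0 = g * T^2 / (2 * pi)
L0 = 9.81 * 7.29^2 / (2 * pi)
L0 = 9.81 * 53.1441 / 6.28319
L0 = 521.3436 / 6.28319
L0 = 82.9744 m

82.9744


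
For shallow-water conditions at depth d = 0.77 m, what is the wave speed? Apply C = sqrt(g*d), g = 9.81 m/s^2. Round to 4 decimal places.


Using the shallow-water approximation:
C = sqrt(g * d) = sqrt(9.81 * 0.77)
C = sqrt(7.5537)
C = 2.7484 m/s

2.7484


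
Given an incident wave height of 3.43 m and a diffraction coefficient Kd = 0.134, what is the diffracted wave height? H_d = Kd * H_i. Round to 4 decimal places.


H_d = Kd * H_i
H_d = 0.134 * 3.43
H_d = 0.4596 m

0.4596


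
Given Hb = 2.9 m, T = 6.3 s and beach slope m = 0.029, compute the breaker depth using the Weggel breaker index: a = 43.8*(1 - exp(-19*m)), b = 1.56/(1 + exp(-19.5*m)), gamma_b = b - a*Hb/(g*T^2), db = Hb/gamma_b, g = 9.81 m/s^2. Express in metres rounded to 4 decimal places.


a = 43.8 * (1 - exp(-19 * m))
exp(-19 * 0.029) = exp(-0.5510) = 0.576373
a = 43.8 * (1 - 0.576373) = 18.554856
b = 1.56 / (1 + exp(-19.5 * m))
exp(-19.5 * 0.029) = exp(-0.5655) = 0.568076
b = 1.56 / (1 + 0.568076) = 0.994850
Hb / (g * T^2) = 2.9 / (9.81 * 6.3^2) = 2.9 / 389.3589 = 0.00744814
gamma_b = b - a * Hb/(g*T^2) = 0.994850 - 18.554856 * 0.00744814 = 0.856651
db = Hb / gamma_b = 2.9 / 0.856651
db = 3.3853 m

3.3853


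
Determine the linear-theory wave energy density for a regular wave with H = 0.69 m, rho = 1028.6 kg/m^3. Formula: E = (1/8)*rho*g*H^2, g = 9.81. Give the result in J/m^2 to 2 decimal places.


E = (1/8) * rho * g * H^2
E = (1/8) * 1028.6 * 9.81 * 0.69^2
E = 0.125 * 1028.6 * 9.81 * 0.4761
E = 600.51 J/m^2

600.51


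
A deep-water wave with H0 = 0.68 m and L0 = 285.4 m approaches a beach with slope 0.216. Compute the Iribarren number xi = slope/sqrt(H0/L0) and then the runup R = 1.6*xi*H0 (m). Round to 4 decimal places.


xi = slope / sqrt(H0/L0)
H0/L0 = 0.68/285.4 = 0.002383
sqrt(0.002383) = 0.048812
xi = 0.216 / 0.048812 = 4.425133
R = 1.6 * xi * H0 = 1.6 * 4.425133 * 0.68
R = 4.8145 m

4.8145


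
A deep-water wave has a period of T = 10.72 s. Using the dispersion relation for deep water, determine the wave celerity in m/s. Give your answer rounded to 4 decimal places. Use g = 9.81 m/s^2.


We use the deep-water celerity formula:
C = g * T / (2 * pi)
C = 9.81 * 10.72 / (2 * 3.14159...)
C = 105.163200 / 6.283185
C = 16.7372 m/s

16.7372


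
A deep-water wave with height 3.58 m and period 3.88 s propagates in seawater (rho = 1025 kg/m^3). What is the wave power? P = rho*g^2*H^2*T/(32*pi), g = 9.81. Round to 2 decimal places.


P = rho * g^2 * H^2 * T / (32 * pi)
P = 1025 * 9.81^2 * 3.58^2 * 3.88 / (32 * pi)
P = 1025 * 96.2361 * 12.8164 * 3.88 / 100.53096
P = 48793.26 W/m

48793.26


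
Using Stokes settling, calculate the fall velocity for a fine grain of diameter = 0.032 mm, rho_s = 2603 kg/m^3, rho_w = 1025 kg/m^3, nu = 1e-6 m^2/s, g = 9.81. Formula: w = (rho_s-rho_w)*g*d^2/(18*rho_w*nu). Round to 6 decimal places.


w = (rho_s - rho_w) * g * d^2 / (18 * rho_w * nu)
d = 0.032 mm = 0.000032 m
rho_s - rho_w = 2603 - 1025 = 1578
Numerator = 1578 * 9.81 * (0.000032)^2 = 0.000015851704
Denominator = 18 * 1025 * 1e-6 = 0.018450
w = 0.000859 m/s

0.000859


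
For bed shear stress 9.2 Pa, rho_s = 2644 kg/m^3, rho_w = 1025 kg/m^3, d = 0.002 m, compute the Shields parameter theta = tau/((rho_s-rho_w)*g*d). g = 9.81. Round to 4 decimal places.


theta = tau / ((rho_s - rho_w) * g * d)
rho_s - rho_w = 2644 - 1025 = 1619
Denominator = 1619 * 9.81 * 0.002 = 31.764780
theta = 9.2 / 31.764780
theta = 0.2896

0.2896


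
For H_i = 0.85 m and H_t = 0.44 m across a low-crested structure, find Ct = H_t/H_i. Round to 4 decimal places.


Ct = H_t / H_i
Ct = 0.44 / 0.85
Ct = 0.5176

0.5176


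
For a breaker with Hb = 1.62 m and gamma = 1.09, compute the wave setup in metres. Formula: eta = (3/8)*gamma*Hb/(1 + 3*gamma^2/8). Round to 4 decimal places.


eta = (3/8) * gamma * Hb / (1 + 3*gamma^2/8)
Numerator = (3/8) * 1.09 * 1.62 = 0.662175
Denominator = 1 + 3*1.09^2/8 = 1 + 0.445538 = 1.445538
eta = 0.662175 / 1.445538
eta = 0.4581 m

0.4581


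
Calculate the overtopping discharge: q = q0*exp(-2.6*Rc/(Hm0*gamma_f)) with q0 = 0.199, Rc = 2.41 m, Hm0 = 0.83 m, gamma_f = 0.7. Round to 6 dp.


q = q0 * exp(-2.6 * Rc / (Hm0 * gamma_f))
Exponent = -2.6 * 2.41 / (0.83 * 0.7)
= -2.6 * 2.41 / 0.5810
= -10.784854
exp(-10.784854) = 0.000021
q = 0.199 * 0.000021
q = 0.000004 m^3/s/m

0.000004


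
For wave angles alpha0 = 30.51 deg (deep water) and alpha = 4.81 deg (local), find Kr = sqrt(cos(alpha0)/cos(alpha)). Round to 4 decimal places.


Kr = sqrt(cos(alpha0) / cos(alpha))
cos(30.51) = 0.861541
cos(4.81) = 0.996478
Kr = sqrt(0.861541 / 0.996478)
Kr = sqrt(0.864585)
Kr = 0.9298

0.9298


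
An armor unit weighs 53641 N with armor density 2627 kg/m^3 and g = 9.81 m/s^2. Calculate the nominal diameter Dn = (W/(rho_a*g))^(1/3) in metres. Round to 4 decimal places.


V = W / (rho_a * g)
V = 53641 / (2627 * 9.81)
V = 53641 / 25770.87
V = 2.081459 m^3
Dn = V^(1/3) = 2.081459^(1/3)
Dn = 1.2768 m

1.2768


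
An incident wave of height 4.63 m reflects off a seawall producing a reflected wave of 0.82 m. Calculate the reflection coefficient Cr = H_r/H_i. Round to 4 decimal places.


Cr = H_r / H_i
Cr = 0.82 / 4.63
Cr = 0.1771

0.1771


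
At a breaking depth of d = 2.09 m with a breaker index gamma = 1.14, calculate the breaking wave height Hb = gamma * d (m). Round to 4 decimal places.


Hb = gamma * d
Hb = 1.14 * 2.09
Hb = 2.3826 m

2.3826


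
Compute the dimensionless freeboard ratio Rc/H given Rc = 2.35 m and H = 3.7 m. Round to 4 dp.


Relative freeboard = Rc / H
= 2.35 / 3.7
= 0.6351

0.6351


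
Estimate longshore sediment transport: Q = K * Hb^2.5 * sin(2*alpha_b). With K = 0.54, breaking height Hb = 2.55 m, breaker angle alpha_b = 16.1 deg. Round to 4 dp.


Q = K * Hb^2.5 * sin(2 * alpha_b)
Hb^2.5 = 2.55^2.5 = 10.383660
sin(2 * 16.1) = sin(32.2) = 0.532876
Q = 0.54 * 10.383660 * 0.532876
Q = 2.9879 m^3/s

2.9879


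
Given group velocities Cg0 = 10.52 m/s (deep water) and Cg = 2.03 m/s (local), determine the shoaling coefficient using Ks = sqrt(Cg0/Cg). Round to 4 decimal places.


Ks = sqrt(Cg0 / Cg)
Ks = sqrt(10.52 / 2.03)
Ks = sqrt(5.1823)
Ks = 2.2765

2.2765


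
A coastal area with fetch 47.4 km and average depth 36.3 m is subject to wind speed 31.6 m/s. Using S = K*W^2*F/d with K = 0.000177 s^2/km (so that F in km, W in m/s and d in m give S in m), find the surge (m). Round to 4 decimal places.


S = K * W^2 * F / d
W^2 = 31.6^2 = 998.56
S = 0.000177 * 998.56 * 47.4 / 36.3
Numerator = 0.000177 * 998.56 * 47.4 = 8.377719
S = 8.377719 / 36.3 = 0.2308 m

0.2308


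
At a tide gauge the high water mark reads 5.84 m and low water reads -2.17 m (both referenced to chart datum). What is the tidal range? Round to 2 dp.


Tidal range = High water - Low water
Tidal range = 5.84 - (-2.17)
Tidal range = 8.01 m

8.01


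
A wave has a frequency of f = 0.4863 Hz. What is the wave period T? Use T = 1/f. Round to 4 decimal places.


T = 1 / f
T = 1 / 0.4863
T = 2.0563 s

2.0563


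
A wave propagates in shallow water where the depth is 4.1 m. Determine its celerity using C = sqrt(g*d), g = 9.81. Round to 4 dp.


Using the shallow-water approximation:
C = sqrt(g * d) = sqrt(9.81 * 4.1)
C = sqrt(40.2210)
C = 6.3420 m/s

6.3420


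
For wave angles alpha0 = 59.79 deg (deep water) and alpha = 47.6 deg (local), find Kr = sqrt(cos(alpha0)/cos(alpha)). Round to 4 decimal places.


Kr = sqrt(cos(alpha0) / cos(alpha))
cos(59.79) = 0.503171
cos(47.6) = 0.674302
Kr = sqrt(0.503171 / 0.674302)
Kr = sqrt(0.746209)
Kr = 0.8638

0.8638


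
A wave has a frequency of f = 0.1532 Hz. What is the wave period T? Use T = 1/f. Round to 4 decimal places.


T = 1 / f
T = 1 / 0.1532
T = 6.5274 s

6.5274


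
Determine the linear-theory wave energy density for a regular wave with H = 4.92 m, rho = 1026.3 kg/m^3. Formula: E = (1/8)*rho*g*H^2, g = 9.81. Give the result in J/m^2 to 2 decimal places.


E = (1/8) * rho * g * H^2
E = (1/8) * 1026.3 * 9.81 * 4.92^2
E = 0.125 * 1026.3 * 9.81 * 24.2064
E = 30463.76 J/m^2

30463.76


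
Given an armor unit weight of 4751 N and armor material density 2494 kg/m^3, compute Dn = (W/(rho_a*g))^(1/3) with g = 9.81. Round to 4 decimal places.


V = W / (rho_a * g)
V = 4751 / (2494 * 9.81)
V = 4751 / 24466.14
V = 0.194187 m^3
Dn = V^(1/3) = 0.194187^(1/3)
Dn = 0.5791 m

0.5791


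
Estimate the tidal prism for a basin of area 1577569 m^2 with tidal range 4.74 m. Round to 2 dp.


Tidal prism = Area * Tidal range
P = 1577569 * 4.74
P = 7477677.06 m^3

7477677.06


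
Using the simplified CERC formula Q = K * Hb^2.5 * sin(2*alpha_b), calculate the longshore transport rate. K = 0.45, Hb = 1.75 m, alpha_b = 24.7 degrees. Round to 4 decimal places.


Q = K * Hb^2.5 * sin(2 * alpha_b)
Hb^2.5 = 1.75^2.5 = 4.051307
sin(2 * 24.7) = sin(49.4) = 0.759271
Q = 0.45 * 4.051307 * 0.759271
Q = 1.3842 m^3/s

1.3842


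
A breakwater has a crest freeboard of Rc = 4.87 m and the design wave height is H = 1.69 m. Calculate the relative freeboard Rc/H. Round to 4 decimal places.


Relative freeboard = Rc / H
= 4.87 / 1.69
= 2.8817

2.8817


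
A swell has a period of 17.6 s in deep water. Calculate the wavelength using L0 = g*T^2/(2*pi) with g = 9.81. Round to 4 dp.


L0 = g * T^2 / (2 * pi)
L0 = 9.81 * 17.6^2 / (2 * pi)
L0 = 9.81 * 309.7600 / 6.28319
L0 = 3038.7456 / 6.28319
L0 = 483.6314 m

483.6314


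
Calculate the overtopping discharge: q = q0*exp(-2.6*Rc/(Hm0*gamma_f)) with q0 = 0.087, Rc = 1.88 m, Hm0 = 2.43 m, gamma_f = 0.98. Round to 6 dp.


q = q0 * exp(-2.6 * Rc / (Hm0 * gamma_f))
Exponent = -2.6 * 1.88 / (2.43 * 0.98)
= -2.6 * 1.88 / 2.3814
= -2.052574
exp(-2.052574) = 0.128404
q = 0.087 * 0.128404
q = 0.011171 m^3/s/m

0.011171


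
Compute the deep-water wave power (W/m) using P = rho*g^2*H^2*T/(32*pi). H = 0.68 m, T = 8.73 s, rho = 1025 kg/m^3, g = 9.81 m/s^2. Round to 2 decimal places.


P = rho * g^2 * H^2 * T / (32 * pi)
P = 1025 * 9.81^2 * 0.68^2 * 8.73 / (32 * pi)
P = 1025 * 96.2361 * 0.4624 * 8.73 / 100.53096
P = 3960.90 W/m

3960.90


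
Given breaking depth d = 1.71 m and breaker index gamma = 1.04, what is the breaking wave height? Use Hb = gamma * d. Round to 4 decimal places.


Hb = gamma * d
Hb = 1.04 * 1.71
Hb = 1.7784 m

1.7784


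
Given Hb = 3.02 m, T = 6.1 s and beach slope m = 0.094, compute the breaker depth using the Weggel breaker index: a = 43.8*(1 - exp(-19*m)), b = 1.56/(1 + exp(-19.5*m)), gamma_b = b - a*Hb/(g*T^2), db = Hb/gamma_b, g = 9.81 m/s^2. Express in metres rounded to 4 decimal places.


a = 43.8 * (1 - exp(-19 * m))
exp(-19 * 0.094) = exp(-1.7860) = 0.167629
a = 43.8 * (1 - 0.167629) = 36.457835
b = 1.56 / (1 + exp(-19.5 * m))
exp(-19.5 * 0.094) = exp(-1.8330) = 0.159933
b = 1.56 / (1 + 0.159933) = 1.344905
Hb / (g * T^2) = 3.02 / (9.81 * 6.1^2) = 3.02 / 365.0301 = 0.00827329
gamma_b = b - a * Hb/(g*T^2) = 1.344905 - 36.457835 * 0.00827329 = 1.043279
db = Hb / gamma_b = 3.02 / 1.043279
db = 2.8947 m

2.8947


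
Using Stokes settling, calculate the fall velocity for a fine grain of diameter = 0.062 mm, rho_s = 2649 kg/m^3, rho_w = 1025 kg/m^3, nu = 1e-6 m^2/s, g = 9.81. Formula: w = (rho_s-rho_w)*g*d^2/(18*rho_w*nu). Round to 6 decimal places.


w = (rho_s - rho_w) * g * d^2 / (18 * rho_w * nu)
d = 0.062 mm = 0.000062 m
rho_s - rho_w = 2649 - 1025 = 1624
Numerator = 1624 * 9.81 * (0.000062)^2 = 0.000061240455
Denominator = 18 * 1025 * 1e-6 = 0.018450
w = 0.003319 m/s

0.003319


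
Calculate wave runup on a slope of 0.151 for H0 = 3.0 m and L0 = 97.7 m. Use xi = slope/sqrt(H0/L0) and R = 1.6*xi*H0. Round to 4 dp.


xi = slope / sqrt(H0/L0)
H0/L0 = 3.0/97.7 = 0.030706
sqrt(0.030706) = 0.175232
xi = 0.151 / 0.175232 = 0.861715
R = 1.6 * xi * H0 = 1.6 * 0.861715 * 3.0
R = 4.1362 m

4.1362


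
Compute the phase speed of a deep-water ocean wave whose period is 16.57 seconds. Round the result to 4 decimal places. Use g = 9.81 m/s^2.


We use the deep-water celerity formula:
C = g * T / (2 * pi)
C = 9.81 * 16.57 / (2 * 3.14159...)
C = 162.551700 / 6.283185
C = 25.8709 m/s

25.8709


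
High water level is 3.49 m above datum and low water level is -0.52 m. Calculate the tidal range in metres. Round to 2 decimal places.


Tidal range = High water - Low water
Tidal range = 3.49 - (-0.52)
Tidal range = 4.01 m

4.01


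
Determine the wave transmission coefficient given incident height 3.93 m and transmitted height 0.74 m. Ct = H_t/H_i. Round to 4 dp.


Ct = H_t / H_i
Ct = 0.74 / 3.93
Ct = 0.1883

0.1883


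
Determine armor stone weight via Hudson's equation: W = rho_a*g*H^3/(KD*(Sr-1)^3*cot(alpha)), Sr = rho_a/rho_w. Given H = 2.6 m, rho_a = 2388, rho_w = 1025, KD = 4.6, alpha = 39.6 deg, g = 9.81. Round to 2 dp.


Sr = rho_a / rho_w = 2388 / 1025 = 2.329756
(Sr - 1) = 1.329756
(Sr - 1)^3 = 2.351343
cot(39.6) = 1 / tan(39.6) = 1 / 0.827272 = 1.208792
Numerator = 2388 * 9.81 * 2.6^3 = 411740.2973
Denominator = 4.6 * 2.351343 * 1.208792 = 13.074513
W = 411740.2973 / 13.074513
W = 31491.83 N

31491.83


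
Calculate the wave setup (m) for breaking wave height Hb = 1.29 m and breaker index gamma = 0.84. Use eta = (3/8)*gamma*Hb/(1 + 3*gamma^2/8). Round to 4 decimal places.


eta = (3/8) * gamma * Hb / (1 + 3*gamma^2/8)
Numerator = (3/8) * 0.84 * 1.29 = 0.406350
Denominator = 1 + 3*0.84^2/8 = 1 + 0.264600 = 1.264600
eta = 0.406350 / 1.264600
eta = 0.3213 m

0.3213
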